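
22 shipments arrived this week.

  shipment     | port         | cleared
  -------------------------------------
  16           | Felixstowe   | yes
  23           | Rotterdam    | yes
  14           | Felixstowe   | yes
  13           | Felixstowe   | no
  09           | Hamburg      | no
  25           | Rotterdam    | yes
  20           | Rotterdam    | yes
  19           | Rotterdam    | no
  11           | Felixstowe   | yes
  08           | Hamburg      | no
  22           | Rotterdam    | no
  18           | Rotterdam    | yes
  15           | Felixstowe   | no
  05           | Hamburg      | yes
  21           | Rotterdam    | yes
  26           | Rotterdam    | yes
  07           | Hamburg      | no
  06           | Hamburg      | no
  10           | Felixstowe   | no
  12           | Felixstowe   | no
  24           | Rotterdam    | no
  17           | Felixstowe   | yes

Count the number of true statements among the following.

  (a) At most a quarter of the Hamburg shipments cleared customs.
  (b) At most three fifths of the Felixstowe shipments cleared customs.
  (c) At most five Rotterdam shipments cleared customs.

(a) Hamburg: |A| = 5, |A ∩ B| = 1; needs |A ∩ B| / |A| ≤ 1/4 — true.
(b) Felixstowe: |A| = 8, |A ∩ B| = 4; needs |A ∩ B| / |A| ≤ 3/5 — true.
(c) Rotterdam: |A| = 9, |A ∩ B| = 6; needs |A ∩ B| ≤ 5 — false.

2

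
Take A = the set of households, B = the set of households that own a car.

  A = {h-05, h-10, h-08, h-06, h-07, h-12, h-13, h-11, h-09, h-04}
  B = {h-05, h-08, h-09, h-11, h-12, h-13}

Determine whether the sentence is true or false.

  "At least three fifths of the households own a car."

True

'At least three fifths of the households own a car' holds iff |A ∩ B| / |A| ≥ 3/5.
A (the restrictor) = {h-05, h-10, h-08, h-06, h-07, h-12, h-13, h-11, h-09, h-04}, |A| = 10.
A ∩ B = {h-05, h-08, h-12, h-13, h-11, h-09}, so |A ∩ B| = 6.
A ∖ B = {h-10, h-06, h-07, h-04}, so |A ∖ B| = 4.
|A ∩ B|/|A| = 6/10, so the statement is true.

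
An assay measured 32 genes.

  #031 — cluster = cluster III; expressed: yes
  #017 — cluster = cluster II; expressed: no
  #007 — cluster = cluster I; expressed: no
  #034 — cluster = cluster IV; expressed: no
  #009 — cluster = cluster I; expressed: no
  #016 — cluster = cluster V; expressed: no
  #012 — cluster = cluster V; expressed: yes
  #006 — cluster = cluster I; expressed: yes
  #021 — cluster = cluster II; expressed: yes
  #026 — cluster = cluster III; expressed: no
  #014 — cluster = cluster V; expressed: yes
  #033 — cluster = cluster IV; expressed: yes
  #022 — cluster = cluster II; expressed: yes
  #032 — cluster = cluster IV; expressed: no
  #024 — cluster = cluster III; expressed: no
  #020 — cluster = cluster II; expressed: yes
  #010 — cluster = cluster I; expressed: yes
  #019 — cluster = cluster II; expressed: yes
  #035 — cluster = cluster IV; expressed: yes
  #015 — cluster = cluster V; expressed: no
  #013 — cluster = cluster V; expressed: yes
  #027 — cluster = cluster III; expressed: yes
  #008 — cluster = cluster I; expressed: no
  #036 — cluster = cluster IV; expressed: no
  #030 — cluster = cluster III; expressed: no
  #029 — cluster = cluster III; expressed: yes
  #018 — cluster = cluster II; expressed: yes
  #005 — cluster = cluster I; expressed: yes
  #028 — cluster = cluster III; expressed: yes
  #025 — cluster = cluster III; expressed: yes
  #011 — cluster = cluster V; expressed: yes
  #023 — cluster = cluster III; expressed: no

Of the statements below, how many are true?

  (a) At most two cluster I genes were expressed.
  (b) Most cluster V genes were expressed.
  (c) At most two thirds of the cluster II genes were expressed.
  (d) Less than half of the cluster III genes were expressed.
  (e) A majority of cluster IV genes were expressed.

(a) cluster I: |A| = 6, |A ∩ B| = 3; needs |A ∩ B| ≤ 2 — false.
(b) cluster V: |A| = 6, |A ∩ B| = 4; needs |A ∩ B| > |A ∖ B| — true.
(c) cluster II: |A| = 6, |A ∩ B| = 5; needs |A ∩ B| / |A| ≤ 2/3 — false.
(d) cluster III: |A| = 9, |A ∩ B| = 5; needs |A ∩ B| < |A ∖ B| — false.
(e) cluster IV: |A| = 5, |A ∩ B| = 2; needs |A ∩ B| > |A ∖ B| — false.

1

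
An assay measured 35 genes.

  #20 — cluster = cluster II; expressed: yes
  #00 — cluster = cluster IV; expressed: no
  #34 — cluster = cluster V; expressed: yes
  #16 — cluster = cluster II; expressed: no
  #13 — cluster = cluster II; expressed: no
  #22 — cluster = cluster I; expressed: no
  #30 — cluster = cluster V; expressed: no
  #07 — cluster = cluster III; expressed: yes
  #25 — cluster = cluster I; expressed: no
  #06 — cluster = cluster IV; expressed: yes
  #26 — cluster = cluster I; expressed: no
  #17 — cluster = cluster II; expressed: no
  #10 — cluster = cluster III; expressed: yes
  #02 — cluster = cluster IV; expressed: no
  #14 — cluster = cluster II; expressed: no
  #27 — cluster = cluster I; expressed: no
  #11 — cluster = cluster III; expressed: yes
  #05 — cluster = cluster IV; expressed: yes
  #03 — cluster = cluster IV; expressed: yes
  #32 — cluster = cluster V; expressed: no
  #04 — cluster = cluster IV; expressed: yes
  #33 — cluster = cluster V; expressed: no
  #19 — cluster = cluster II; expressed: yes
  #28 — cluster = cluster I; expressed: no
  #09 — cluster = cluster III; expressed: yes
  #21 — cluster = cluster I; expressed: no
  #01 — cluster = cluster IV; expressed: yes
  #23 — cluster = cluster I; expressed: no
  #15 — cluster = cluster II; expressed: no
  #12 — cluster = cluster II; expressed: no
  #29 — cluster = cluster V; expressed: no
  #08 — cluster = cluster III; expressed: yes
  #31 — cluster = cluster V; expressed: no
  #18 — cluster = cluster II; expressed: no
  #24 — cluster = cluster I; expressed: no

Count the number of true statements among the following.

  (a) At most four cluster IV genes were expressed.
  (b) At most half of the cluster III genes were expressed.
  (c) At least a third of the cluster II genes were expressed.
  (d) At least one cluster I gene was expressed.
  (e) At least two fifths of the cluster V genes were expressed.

0

(a) cluster IV: |A| = 7, |A ∩ B| = 5; needs |A ∩ B| ≤ 4 — false.
(b) cluster III: |A| = 5, |A ∩ B| = 5; needs |A ∩ B| ≤ |A ∖ B| — false.
(c) cluster II: |A| = 9, |A ∩ B| = 2; needs |A ∩ B| / |A| ≥ 1/3 — false.
(d) cluster I: |A| = 8, |A ∩ B| = 0; needs A ∩ B ≠ ∅ (|A ∩ B| ≥ 1) — false.
(e) cluster V: |A| = 6, |A ∩ B| = 1; needs |A ∩ B| / |A| ≥ 2/5 — false.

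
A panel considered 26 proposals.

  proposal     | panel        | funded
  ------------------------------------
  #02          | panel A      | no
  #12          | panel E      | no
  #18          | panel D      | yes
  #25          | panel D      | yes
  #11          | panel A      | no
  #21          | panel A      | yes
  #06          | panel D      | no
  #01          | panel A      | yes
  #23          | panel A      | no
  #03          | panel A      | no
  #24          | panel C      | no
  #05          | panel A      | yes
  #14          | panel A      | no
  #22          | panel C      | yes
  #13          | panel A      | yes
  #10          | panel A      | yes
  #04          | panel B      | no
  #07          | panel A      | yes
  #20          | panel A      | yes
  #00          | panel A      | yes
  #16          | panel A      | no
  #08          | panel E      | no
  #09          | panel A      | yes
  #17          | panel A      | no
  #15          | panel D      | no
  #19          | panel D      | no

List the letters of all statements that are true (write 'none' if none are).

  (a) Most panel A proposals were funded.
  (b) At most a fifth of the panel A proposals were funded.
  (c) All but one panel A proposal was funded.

(a)

|A| = 16, |A ∩ B| = 9, |A ∖ B| = 7.
(a) |A ∩ B| > |A ∖ B|: holds.
(b) |A ∩ B| / |A| ≤ 1/5: fails.
(c) |A ∖ B| = 1: fails.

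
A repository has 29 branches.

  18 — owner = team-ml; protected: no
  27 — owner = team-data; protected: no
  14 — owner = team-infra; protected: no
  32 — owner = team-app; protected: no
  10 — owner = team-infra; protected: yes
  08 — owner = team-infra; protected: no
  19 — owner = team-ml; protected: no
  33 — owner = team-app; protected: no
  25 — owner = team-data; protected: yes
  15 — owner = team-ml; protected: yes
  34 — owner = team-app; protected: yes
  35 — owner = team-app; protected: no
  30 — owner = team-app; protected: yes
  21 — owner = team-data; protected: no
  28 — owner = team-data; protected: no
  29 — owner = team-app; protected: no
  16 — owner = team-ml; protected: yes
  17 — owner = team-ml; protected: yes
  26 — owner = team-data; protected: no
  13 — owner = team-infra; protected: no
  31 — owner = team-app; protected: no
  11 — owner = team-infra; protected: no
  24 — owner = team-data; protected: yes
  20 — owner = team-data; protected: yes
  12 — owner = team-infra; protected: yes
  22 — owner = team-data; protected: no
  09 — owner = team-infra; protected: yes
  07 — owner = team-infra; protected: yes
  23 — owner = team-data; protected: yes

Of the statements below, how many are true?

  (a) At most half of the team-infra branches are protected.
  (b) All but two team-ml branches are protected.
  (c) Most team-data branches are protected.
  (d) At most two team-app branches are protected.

3

(a) team-infra: |A| = 8, |A ∩ B| = 4; needs |A ∩ B| ≤ |A ∖ B| — true.
(b) team-ml: |A| = 5, |A ∩ B| = 3; needs |A ∖ B| = 2 — true.
(c) team-data: |A| = 9, |A ∩ B| = 4; needs |A ∩ B| > |A ∖ B| — false.
(d) team-app: |A| = 7, |A ∩ B| = 2; needs |A ∩ B| ≤ 2 — true.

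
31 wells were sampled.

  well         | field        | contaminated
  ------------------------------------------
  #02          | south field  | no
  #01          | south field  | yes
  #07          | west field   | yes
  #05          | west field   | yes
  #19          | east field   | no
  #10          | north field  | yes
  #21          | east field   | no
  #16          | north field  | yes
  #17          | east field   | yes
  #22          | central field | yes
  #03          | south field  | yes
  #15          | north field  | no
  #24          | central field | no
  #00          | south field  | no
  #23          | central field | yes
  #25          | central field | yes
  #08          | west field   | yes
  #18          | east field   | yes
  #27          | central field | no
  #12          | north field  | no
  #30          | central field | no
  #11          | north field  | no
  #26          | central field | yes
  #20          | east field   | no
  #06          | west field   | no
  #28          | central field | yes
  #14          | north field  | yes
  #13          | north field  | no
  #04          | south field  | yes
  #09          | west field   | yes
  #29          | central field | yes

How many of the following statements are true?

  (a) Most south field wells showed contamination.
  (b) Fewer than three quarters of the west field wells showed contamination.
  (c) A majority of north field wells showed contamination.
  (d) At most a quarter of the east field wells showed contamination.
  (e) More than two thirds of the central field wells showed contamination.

1

(a) south field: |A| = 5, |A ∩ B| = 3; needs |A ∩ B| > |A ∖ B| — true.
(b) west field: |A| = 5, |A ∩ B| = 4; needs |A ∩ B| / |A| < 3/4 — false.
(c) north field: |A| = 7, |A ∩ B| = 3; needs |A ∩ B| > |A ∖ B| — false.
(d) east field: |A| = 5, |A ∩ B| = 2; needs |A ∩ B| / |A| ≤ 1/4 — false.
(e) central field: |A| = 9, |A ∩ B| = 6; needs |A ∩ B| / |A| > 2/3 — false.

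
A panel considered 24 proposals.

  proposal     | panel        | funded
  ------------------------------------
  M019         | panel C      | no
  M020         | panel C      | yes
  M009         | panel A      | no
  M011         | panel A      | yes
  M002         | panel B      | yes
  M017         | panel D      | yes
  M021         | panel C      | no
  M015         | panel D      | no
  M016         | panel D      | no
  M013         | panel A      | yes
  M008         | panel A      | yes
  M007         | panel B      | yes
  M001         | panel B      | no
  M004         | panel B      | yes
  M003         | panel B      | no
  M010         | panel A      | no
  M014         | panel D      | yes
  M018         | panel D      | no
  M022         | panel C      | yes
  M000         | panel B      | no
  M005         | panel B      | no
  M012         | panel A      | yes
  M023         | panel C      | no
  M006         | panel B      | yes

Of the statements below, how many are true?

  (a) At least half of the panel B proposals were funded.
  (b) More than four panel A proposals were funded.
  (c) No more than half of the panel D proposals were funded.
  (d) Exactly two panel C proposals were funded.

(a) panel B: |A| = 8, |A ∩ B| = 4; needs |A ∩ B| ≥ |A ∖ B| — true.
(b) panel A: |A| = 6, |A ∩ B| = 4; needs |A ∩ B| > 4 — false.
(c) panel D: |A| = 5, |A ∩ B| = 2; needs |A ∩ B| ≤ |A ∖ B| — true.
(d) panel C: |A| = 5, |A ∩ B| = 2; needs |A ∩ B| = 2 — true.

3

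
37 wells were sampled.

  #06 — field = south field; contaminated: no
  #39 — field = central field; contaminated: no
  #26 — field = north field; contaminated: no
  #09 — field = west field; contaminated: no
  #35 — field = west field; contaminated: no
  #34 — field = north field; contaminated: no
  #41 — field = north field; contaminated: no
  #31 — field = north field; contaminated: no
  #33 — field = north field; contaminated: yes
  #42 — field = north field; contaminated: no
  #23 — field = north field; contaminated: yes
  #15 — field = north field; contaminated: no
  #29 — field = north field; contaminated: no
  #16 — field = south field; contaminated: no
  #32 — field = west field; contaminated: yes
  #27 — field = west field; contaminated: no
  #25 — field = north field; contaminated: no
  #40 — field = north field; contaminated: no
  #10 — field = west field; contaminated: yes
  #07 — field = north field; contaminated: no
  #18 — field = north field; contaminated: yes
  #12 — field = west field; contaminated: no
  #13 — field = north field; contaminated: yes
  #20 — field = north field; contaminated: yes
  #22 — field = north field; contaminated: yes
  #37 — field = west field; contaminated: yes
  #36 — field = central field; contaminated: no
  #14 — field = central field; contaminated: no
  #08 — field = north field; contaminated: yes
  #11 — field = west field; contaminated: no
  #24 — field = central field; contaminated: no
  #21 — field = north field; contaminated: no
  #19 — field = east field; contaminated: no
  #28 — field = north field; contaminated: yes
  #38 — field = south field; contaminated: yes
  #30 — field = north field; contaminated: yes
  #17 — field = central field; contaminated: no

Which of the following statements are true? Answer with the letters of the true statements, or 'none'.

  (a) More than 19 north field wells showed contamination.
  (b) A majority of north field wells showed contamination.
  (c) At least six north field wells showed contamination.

(c)

|A| = 20, |A ∩ B| = 9, |A ∖ B| = 11.
(a) |A ∩ B| > 19: fails.
(b) |A ∩ B| > |A ∖ B|: fails.
(c) |A ∩ B| ≥ 6: holds.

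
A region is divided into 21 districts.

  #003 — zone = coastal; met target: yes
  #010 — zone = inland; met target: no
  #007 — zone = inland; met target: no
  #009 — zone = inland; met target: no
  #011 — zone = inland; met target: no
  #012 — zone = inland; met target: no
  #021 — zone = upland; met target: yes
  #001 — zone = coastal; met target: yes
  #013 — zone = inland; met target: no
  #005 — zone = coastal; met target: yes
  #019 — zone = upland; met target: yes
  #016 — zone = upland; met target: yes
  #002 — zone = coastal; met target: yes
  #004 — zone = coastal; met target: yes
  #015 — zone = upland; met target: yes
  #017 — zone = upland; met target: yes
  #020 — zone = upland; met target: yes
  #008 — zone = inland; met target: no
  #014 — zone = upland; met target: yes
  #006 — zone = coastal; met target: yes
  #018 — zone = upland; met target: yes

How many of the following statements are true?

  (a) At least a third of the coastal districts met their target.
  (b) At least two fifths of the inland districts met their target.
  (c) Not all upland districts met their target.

(a) coastal: |A| = 6, |A ∩ B| = 6; needs |A ∩ B| / |A| ≥ 1/3 — true.
(b) inland: |A| = 7, |A ∩ B| = 0; needs |A ∩ B| / |A| ≥ 2/5 — false.
(c) upland: |A| = 8, |A ∩ B| = 8; needs A ⊄ B (|A ∖ B| ≥ 1) — false.

1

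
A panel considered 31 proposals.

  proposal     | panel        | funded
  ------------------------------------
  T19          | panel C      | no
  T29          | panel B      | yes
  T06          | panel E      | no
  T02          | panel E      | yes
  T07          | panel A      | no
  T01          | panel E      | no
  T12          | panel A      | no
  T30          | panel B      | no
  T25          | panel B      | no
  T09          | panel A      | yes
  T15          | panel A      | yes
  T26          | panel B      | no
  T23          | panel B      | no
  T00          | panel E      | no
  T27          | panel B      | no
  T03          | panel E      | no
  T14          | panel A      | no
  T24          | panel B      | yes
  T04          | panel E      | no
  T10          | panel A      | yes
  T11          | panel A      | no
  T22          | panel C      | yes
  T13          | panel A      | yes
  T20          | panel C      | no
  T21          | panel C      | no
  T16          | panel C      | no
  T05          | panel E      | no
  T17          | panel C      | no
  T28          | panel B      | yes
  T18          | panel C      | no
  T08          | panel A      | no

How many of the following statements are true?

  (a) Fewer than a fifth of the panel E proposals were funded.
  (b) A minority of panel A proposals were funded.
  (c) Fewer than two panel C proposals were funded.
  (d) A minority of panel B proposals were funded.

(a) panel E: |A| = 7, |A ∩ B| = 1; needs |A ∩ B| / |A| < 1/5 — true.
(b) panel A: |A| = 9, |A ∩ B| = 4; needs |A ∩ B| < |A ∖ B| — true.
(c) panel C: |A| = 7, |A ∩ B| = 1; needs |A ∩ B| < 2 — true.
(d) panel B: |A| = 8, |A ∩ B| = 3; needs |A ∩ B| < |A ∖ B| — true.

4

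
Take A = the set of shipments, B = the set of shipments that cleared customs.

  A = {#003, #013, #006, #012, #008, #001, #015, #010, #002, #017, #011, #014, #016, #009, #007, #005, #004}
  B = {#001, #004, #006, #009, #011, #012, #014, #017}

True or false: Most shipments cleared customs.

False

'Most shipments cleared customs' holds iff |A ∩ B| > |A ∖ B|.
|A| = 17, |A ∩ B| = 8, |A ∖ B| = 9.
8 < 9, so the statement is false.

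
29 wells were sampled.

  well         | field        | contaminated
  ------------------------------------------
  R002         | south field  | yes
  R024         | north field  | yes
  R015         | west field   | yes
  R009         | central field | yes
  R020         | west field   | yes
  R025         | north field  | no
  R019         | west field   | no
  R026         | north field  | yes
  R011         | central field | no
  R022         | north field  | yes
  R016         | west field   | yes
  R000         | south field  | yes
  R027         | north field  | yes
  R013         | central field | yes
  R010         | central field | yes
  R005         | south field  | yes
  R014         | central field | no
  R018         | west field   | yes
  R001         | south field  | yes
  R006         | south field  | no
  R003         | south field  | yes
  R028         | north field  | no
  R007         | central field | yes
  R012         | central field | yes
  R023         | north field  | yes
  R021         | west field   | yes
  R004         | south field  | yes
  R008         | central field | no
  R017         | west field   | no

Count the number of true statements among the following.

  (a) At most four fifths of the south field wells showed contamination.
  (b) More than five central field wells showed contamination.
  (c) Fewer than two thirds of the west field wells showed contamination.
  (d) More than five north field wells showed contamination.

0

(a) south field: |A| = 7, |A ∩ B| = 6; needs |A ∩ B| / |A| ≤ 4/5 — false.
(b) central field: |A| = 8, |A ∩ B| = 5; needs |A ∩ B| > 5 — false.
(c) west field: |A| = 7, |A ∩ B| = 5; needs |A ∩ B| / |A| < 2/3 — false.
(d) north field: |A| = 7, |A ∩ B| = 5; needs |A ∩ B| > 5 — false.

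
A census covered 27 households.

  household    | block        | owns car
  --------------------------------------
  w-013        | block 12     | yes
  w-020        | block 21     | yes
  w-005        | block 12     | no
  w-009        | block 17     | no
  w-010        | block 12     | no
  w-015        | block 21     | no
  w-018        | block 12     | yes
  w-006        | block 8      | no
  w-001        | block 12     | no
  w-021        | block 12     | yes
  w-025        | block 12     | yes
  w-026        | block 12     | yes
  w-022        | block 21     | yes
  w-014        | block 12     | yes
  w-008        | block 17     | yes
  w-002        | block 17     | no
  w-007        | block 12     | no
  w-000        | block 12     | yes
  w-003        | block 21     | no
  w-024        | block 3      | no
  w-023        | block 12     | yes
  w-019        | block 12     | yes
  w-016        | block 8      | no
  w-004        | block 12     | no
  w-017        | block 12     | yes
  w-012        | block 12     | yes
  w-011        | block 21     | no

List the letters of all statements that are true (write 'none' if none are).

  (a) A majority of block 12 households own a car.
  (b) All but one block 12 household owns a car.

|A| = 16, |A ∩ B| = 11, |A ∖ B| = 5.
(a) |A ∩ B| > |A ∖ B|: holds.
(b) |A ∖ B| = 1: fails.

(a)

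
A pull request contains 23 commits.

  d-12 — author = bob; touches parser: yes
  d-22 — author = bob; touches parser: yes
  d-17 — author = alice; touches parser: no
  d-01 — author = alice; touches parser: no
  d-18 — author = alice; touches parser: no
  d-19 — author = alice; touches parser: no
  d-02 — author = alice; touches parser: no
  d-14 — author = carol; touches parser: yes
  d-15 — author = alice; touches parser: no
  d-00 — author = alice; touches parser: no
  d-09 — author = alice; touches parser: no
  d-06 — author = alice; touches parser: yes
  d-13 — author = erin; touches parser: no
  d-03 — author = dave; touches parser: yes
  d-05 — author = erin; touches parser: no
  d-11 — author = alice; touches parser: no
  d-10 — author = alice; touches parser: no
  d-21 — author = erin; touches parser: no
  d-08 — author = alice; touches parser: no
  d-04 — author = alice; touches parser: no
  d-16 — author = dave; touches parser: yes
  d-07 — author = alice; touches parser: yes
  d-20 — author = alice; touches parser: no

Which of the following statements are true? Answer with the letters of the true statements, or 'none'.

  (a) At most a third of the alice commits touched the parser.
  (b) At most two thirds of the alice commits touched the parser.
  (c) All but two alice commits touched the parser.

|A| = 15, |A ∩ B| = 2, |A ∖ B| = 13.
(a) |A ∩ B| / |A| ≤ 1/3: holds.
(b) |A ∩ B| / |A| ≤ 2/3: holds.
(c) |A ∖ B| = 2: fails.

(a), (b)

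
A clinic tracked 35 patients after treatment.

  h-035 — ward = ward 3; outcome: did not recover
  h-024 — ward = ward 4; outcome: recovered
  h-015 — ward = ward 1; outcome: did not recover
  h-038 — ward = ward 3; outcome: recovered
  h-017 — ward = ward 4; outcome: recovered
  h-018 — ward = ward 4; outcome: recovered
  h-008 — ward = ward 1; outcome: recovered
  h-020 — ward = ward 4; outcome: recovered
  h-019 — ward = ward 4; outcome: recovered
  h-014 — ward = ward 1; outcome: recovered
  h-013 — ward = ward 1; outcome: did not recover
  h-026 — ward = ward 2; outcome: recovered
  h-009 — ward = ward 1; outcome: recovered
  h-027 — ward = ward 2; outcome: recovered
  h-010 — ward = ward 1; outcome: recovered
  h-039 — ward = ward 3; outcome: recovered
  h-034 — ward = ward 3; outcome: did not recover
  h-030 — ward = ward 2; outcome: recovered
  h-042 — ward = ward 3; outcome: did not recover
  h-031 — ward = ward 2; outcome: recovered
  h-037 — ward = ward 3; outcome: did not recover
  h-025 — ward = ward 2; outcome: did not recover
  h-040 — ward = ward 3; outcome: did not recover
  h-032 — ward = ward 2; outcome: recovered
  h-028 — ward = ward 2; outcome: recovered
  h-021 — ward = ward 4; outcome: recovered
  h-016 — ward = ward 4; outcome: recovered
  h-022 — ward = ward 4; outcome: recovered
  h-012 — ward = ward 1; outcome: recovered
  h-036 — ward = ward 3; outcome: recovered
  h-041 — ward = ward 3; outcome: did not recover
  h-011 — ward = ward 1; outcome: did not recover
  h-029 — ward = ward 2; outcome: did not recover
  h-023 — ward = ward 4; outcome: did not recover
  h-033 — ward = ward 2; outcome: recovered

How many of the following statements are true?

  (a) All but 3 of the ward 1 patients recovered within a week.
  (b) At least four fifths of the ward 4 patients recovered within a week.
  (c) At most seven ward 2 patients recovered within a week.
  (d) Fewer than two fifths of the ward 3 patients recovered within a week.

4

(a) ward 1: |A| = 8, |A ∩ B| = 5; needs |A ∖ B| = 3 — true.
(b) ward 4: |A| = 9, |A ∩ B| = 8; needs |A ∩ B| / |A| ≥ 4/5 — true.
(c) ward 2: |A| = 9, |A ∩ B| = 7; needs |A ∩ B| ≤ 7 — true.
(d) ward 3: |A| = 9, |A ∩ B| = 3; needs |A ∩ B| / |A| < 2/5 — true.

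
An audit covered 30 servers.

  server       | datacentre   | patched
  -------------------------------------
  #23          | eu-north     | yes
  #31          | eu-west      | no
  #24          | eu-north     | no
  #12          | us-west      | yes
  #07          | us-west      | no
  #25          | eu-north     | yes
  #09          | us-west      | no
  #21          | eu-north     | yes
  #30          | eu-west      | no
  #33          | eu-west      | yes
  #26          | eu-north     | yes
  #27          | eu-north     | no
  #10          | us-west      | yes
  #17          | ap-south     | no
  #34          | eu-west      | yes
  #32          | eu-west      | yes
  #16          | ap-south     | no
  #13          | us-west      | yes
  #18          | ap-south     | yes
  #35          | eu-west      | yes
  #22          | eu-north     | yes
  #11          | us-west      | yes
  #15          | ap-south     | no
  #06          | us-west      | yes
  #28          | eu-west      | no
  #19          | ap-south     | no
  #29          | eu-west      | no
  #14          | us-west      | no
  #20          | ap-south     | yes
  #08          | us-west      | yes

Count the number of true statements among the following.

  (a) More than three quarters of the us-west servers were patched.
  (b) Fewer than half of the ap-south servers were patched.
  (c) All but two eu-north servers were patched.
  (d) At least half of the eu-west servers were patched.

3

(a) us-west: |A| = 9, |A ∩ B| = 6; needs |A ∩ B| / |A| > 3/4 — false.
(b) ap-south: |A| = 6, |A ∩ B| = 2; needs |A ∩ B| < |A ∖ B| — true.
(c) eu-north: |A| = 7, |A ∩ B| = 5; needs |A ∖ B| = 2 — true.
(d) eu-west: |A| = 8, |A ∩ B| = 4; needs |A ∩ B| ≥ |A ∖ B| — true.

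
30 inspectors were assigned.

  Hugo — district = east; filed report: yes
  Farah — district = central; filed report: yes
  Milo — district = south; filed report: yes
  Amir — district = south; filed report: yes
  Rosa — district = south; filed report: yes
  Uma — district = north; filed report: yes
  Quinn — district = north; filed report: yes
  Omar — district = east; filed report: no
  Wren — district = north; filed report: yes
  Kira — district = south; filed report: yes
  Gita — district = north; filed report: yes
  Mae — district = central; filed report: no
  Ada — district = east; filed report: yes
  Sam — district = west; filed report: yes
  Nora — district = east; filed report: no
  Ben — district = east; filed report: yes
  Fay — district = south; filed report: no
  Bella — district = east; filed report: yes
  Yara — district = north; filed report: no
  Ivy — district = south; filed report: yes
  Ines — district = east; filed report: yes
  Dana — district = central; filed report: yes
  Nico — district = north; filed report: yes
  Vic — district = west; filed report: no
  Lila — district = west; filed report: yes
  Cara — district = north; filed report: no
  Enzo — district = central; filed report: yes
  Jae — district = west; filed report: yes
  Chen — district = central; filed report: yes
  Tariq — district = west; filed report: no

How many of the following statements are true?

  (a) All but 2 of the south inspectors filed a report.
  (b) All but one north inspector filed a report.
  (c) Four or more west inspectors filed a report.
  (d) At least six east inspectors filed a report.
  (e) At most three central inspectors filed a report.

(a) south: |A| = 6, |A ∩ B| = 5; needs |A ∖ B| = 2 — false.
(b) north: |A| = 7, |A ∩ B| = 5; needs |A ∖ B| = 1 — false.
(c) west: |A| = 5, |A ∩ B| = 3; needs |A ∩ B| ≥ 4 — false.
(d) east: |A| = 7, |A ∩ B| = 5; needs |A ∩ B| ≥ 6 — false.
(e) central: |A| = 5, |A ∩ B| = 4; needs |A ∩ B| ≤ 3 — false.

0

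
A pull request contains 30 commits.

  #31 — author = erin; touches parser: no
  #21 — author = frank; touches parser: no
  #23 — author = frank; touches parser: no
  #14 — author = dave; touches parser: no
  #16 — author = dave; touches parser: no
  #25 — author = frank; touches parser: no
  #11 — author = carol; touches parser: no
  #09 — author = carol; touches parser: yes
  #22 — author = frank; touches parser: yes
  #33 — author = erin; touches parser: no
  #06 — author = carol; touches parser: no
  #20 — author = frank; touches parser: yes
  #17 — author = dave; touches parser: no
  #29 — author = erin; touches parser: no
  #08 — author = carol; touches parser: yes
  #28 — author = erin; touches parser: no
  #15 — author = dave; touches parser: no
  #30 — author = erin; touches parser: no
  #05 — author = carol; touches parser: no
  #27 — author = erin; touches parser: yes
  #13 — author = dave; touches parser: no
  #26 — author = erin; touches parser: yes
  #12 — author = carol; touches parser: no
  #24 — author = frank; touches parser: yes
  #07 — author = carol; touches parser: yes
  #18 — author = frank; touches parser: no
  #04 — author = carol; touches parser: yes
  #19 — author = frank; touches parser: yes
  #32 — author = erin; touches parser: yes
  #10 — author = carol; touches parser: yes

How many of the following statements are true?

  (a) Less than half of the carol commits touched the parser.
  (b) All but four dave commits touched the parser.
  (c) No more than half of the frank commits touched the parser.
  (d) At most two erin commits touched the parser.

1

(a) carol: |A| = 9, |A ∩ B| = 5; needs |A ∩ B| < |A ∖ B| — false.
(b) dave: |A| = 5, |A ∩ B| = 0; needs |A ∖ B| = 4 — false.
(c) frank: |A| = 8, |A ∩ B| = 4; needs |A ∩ B| ≤ |A ∖ B| — true.
(d) erin: |A| = 8, |A ∩ B| = 3; needs |A ∩ B| ≤ 2 — false.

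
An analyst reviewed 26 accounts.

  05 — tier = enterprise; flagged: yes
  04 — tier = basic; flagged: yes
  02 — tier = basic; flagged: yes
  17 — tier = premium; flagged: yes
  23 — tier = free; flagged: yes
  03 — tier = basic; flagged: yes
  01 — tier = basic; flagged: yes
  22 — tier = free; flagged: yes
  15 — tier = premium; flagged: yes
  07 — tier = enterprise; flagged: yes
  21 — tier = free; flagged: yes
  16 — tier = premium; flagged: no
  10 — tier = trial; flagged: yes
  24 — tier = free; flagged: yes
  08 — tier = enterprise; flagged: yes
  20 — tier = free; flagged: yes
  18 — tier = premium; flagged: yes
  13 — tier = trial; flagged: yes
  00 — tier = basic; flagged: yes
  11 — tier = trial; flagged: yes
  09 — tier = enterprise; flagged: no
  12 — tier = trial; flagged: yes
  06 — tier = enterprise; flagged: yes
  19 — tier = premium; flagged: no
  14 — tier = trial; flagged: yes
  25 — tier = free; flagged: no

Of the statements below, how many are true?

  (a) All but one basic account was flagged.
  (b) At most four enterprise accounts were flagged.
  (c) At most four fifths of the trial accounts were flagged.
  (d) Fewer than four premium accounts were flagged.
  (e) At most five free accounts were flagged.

3

(a) basic: |A| = 5, |A ∩ B| = 5; needs |A ∖ B| = 1 — false.
(b) enterprise: |A| = 5, |A ∩ B| = 4; needs |A ∩ B| ≤ 4 — true.
(c) trial: |A| = 5, |A ∩ B| = 5; needs |A ∩ B| / |A| ≤ 4/5 — false.
(d) premium: |A| = 5, |A ∩ B| = 3; needs |A ∩ B| < 4 — true.
(e) free: |A| = 6, |A ∩ B| = 5; needs |A ∩ B| ≤ 5 — true.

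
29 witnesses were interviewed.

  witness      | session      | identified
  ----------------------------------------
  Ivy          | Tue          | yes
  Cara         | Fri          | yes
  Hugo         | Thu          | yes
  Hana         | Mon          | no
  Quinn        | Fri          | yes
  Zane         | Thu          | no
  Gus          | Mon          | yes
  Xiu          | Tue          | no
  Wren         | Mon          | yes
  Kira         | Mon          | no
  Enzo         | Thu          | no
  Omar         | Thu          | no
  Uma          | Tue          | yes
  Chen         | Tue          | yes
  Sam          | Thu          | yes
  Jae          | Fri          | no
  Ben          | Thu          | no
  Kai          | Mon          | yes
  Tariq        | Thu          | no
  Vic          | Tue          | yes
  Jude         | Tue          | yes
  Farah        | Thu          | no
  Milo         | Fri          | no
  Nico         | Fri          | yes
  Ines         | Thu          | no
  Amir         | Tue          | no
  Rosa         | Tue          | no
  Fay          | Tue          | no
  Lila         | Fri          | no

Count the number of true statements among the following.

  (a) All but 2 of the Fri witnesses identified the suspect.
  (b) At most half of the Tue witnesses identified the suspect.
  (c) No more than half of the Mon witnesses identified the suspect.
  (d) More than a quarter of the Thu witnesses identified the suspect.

(a) Fri: |A| = 6, |A ∩ B| = 3; needs |A ∖ B| = 2 — false.
(b) Tue: |A| = 9, |A ∩ B| = 5; needs |A ∩ B| ≤ |A ∖ B| — false.
(c) Mon: |A| = 5, |A ∩ B| = 3; needs |A ∩ B| ≤ |A ∖ B| — false.
(d) Thu: |A| = 9, |A ∩ B| = 2; needs |A ∩ B| / |A| > 1/4 — false.

0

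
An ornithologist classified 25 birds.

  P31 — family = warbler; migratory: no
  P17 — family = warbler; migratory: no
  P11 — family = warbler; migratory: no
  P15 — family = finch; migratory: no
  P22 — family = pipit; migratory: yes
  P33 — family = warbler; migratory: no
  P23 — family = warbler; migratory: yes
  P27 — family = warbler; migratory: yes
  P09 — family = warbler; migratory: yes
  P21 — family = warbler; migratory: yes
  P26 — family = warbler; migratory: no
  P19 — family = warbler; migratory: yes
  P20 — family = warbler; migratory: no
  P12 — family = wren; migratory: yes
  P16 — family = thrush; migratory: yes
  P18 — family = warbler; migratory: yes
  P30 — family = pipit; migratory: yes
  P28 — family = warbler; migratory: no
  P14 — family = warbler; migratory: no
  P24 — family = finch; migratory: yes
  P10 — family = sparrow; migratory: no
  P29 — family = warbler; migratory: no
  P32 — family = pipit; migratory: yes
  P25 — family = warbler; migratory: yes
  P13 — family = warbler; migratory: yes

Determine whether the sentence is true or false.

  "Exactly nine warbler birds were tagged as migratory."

Truth condition: |A ∩ B| = 9.
|A| = 17, |A ∩ B| = 8, |A ∖ B| = 9.
|A ∩ B| = 8, so the statement is false.

False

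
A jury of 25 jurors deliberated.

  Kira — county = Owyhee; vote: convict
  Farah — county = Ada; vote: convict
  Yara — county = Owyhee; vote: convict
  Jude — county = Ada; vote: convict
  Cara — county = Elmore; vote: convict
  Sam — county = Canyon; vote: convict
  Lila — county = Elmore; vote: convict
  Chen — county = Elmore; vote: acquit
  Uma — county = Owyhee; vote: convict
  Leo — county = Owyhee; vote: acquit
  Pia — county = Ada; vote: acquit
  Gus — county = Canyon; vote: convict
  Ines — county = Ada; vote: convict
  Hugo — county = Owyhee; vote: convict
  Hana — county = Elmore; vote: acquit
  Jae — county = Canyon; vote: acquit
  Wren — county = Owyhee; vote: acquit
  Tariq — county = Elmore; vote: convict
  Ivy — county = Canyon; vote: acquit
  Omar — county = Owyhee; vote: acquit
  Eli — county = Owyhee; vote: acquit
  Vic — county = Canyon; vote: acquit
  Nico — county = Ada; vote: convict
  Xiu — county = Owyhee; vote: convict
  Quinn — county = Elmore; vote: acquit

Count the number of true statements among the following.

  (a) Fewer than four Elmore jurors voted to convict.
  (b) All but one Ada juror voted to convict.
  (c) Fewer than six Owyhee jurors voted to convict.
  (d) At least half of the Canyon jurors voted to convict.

3

(a) Elmore: |A| = 6, |A ∩ B| = 3; needs |A ∩ B| < 4 — true.
(b) Ada: |A| = 5, |A ∩ B| = 4; needs |A ∖ B| = 1 — true.
(c) Owyhee: |A| = 9, |A ∩ B| = 5; needs |A ∩ B| < 6 — true.
(d) Canyon: |A| = 5, |A ∩ B| = 2; needs |A ∩ B| ≥ |A ∖ B| — false.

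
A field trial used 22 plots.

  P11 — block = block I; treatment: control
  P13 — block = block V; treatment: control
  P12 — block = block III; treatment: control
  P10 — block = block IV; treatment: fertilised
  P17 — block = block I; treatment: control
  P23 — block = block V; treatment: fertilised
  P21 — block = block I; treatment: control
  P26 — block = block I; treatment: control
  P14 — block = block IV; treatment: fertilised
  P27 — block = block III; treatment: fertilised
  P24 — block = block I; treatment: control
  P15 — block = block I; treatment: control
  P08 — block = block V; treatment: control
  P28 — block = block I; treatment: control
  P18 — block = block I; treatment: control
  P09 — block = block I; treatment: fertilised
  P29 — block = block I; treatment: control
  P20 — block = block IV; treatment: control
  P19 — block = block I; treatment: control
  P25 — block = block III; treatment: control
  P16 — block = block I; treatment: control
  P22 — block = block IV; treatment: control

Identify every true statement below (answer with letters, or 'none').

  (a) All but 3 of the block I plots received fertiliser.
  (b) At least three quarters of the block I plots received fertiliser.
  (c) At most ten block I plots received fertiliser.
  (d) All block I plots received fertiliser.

|A| = 12, |A ∩ B| = 1, |A ∖ B| = 11.
(a) |A ∖ B| = 3: fails.
(b) |A ∩ B| / |A| ≥ 3/4: fails.
(c) |A ∩ B| ≤ 10: holds.
(d) A ⊆ B, i.e. every element of A is in B (|A ∖ B| = 0): fails.

(c)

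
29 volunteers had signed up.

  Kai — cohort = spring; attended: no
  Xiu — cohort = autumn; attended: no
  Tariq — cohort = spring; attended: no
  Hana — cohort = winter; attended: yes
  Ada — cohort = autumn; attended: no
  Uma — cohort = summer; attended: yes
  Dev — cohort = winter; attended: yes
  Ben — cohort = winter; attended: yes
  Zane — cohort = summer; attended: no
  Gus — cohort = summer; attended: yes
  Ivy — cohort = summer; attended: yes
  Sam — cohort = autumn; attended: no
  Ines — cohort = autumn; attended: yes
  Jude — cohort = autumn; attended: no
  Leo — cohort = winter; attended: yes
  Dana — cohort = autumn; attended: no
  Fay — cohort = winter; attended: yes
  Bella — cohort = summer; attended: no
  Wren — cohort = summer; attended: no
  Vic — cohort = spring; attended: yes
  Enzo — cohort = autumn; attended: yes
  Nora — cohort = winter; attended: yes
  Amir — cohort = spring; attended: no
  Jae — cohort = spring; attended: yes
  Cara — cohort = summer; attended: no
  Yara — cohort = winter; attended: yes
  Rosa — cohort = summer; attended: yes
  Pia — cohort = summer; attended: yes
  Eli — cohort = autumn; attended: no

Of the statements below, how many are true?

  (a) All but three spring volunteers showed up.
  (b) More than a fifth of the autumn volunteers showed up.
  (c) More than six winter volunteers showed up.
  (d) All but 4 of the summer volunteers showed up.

(a) spring: |A| = 5, |A ∩ B| = 2; needs |A ∖ B| = 3 — true.
(b) autumn: |A| = 8, |A ∩ B| = 2; needs |A ∩ B| / |A| > 1/5 — true.
(c) winter: |A| = 7, |A ∩ B| = 7; needs |A ∩ B| > 6 — true.
(d) summer: |A| = 9, |A ∩ B| = 5; needs |A ∖ B| = 4 — true.

4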